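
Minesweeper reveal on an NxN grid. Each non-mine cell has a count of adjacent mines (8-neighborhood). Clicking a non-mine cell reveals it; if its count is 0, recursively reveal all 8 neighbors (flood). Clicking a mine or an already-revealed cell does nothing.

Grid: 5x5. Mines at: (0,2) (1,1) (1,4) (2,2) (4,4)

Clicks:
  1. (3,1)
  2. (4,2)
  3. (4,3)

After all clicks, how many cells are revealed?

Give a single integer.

Click 1 (3,1) count=1: revealed 1 new [(3,1)] -> total=1
Click 2 (4,2) count=0: revealed 9 new [(2,0) (2,1) (3,0) (3,2) (3,3) (4,0) (4,1) (4,2) (4,3)] -> total=10
Click 3 (4,3) count=1: revealed 0 new [(none)] -> total=10

Answer: 10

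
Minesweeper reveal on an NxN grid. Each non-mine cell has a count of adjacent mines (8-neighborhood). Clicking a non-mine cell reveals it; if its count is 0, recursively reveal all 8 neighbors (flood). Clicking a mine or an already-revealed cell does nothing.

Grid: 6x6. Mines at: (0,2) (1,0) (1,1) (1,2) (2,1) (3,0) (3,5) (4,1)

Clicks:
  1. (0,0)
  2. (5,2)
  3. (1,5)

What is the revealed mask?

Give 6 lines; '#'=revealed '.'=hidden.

Answer: #..###
...###
...###
......
......
..#...

Derivation:
Click 1 (0,0) count=2: revealed 1 new [(0,0)] -> total=1
Click 2 (5,2) count=1: revealed 1 new [(5,2)] -> total=2
Click 3 (1,5) count=0: revealed 9 new [(0,3) (0,4) (0,5) (1,3) (1,4) (1,5) (2,3) (2,4) (2,5)] -> total=11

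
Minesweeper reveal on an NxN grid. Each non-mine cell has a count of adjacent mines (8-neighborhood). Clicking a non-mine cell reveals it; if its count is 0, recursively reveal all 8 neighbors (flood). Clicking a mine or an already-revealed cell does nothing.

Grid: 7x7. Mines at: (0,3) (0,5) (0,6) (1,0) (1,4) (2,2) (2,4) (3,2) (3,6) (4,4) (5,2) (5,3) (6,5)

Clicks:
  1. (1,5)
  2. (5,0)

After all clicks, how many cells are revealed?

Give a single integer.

Answer: 11

Derivation:
Click 1 (1,5) count=4: revealed 1 new [(1,5)] -> total=1
Click 2 (5,0) count=0: revealed 10 new [(2,0) (2,1) (3,0) (3,1) (4,0) (4,1) (5,0) (5,1) (6,0) (6,1)] -> total=11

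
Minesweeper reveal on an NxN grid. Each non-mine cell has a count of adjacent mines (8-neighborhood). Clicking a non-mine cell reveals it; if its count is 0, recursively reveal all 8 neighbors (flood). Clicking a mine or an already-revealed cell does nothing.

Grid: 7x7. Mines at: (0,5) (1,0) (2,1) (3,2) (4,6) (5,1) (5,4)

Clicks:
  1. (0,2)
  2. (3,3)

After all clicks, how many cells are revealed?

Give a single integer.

Answer: 22

Derivation:
Click 1 (0,2) count=0: revealed 22 new [(0,1) (0,2) (0,3) (0,4) (1,1) (1,2) (1,3) (1,4) (1,5) (1,6) (2,2) (2,3) (2,4) (2,5) (2,6) (3,3) (3,4) (3,5) (3,6) (4,3) (4,4) (4,5)] -> total=22
Click 2 (3,3) count=1: revealed 0 new [(none)] -> total=22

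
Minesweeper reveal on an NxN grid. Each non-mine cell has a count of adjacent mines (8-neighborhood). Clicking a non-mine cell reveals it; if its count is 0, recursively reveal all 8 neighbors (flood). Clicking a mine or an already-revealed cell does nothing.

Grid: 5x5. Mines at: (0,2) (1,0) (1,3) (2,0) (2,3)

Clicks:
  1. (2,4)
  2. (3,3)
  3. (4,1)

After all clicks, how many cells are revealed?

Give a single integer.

Answer: 11

Derivation:
Click 1 (2,4) count=2: revealed 1 new [(2,4)] -> total=1
Click 2 (3,3) count=1: revealed 1 new [(3,3)] -> total=2
Click 3 (4,1) count=0: revealed 9 new [(3,0) (3,1) (3,2) (3,4) (4,0) (4,1) (4,2) (4,3) (4,4)] -> total=11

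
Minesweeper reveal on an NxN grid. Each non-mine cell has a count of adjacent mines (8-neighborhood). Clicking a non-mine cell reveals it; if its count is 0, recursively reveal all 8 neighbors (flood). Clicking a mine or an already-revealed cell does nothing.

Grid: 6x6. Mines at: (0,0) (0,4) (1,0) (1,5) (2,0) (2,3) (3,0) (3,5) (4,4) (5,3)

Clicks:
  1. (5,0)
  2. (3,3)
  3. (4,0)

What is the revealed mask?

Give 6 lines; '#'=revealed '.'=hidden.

Answer: ......
......
......
...#..
###...
###...

Derivation:
Click 1 (5,0) count=0: revealed 6 new [(4,0) (4,1) (4,2) (5,0) (5,1) (5,2)] -> total=6
Click 2 (3,3) count=2: revealed 1 new [(3,3)] -> total=7
Click 3 (4,0) count=1: revealed 0 new [(none)] -> total=7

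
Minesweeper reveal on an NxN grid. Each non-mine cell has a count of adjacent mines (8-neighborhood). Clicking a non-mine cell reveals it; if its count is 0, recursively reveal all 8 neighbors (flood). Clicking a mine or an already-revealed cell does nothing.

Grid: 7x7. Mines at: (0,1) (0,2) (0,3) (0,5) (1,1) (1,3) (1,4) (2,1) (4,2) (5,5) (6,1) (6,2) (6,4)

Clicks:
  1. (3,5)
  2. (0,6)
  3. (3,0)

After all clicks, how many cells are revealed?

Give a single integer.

Click 1 (3,5) count=0: revealed 14 new [(1,5) (1,6) (2,3) (2,4) (2,5) (2,6) (3,3) (3,4) (3,5) (3,6) (4,3) (4,4) (4,5) (4,6)] -> total=14
Click 2 (0,6) count=1: revealed 1 new [(0,6)] -> total=15
Click 3 (3,0) count=1: revealed 1 new [(3,0)] -> total=16

Answer: 16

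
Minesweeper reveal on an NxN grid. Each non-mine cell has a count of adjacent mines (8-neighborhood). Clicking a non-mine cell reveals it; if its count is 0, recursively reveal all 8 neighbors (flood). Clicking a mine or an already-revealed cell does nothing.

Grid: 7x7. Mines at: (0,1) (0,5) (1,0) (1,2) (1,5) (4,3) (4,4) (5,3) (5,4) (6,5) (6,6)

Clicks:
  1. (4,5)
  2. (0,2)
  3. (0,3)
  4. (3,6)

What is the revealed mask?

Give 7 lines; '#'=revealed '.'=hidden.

Answer: ..##...
.......
.....##
.....##
.....##
.....##
.......

Derivation:
Click 1 (4,5) count=2: revealed 1 new [(4,5)] -> total=1
Click 2 (0,2) count=2: revealed 1 new [(0,2)] -> total=2
Click 3 (0,3) count=1: revealed 1 new [(0,3)] -> total=3
Click 4 (3,6) count=0: revealed 7 new [(2,5) (2,6) (3,5) (3,6) (4,6) (5,5) (5,6)] -> total=10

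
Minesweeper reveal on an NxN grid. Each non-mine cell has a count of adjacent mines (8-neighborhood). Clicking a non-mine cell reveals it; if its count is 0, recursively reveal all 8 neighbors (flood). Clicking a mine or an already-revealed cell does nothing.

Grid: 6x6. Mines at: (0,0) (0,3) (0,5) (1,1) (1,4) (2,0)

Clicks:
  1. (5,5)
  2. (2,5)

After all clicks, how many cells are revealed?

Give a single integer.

Answer: 23

Derivation:
Click 1 (5,5) count=0: revealed 23 new [(2,1) (2,2) (2,3) (2,4) (2,5) (3,0) (3,1) (3,2) (3,3) (3,4) (3,5) (4,0) (4,1) (4,2) (4,3) (4,4) (4,5) (5,0) (5,1) (5,2) (5,3) (5,4) (5,5)] -> total=23
Click 2 (2,5) count=1: revealed 0 new [(none)] -> total=23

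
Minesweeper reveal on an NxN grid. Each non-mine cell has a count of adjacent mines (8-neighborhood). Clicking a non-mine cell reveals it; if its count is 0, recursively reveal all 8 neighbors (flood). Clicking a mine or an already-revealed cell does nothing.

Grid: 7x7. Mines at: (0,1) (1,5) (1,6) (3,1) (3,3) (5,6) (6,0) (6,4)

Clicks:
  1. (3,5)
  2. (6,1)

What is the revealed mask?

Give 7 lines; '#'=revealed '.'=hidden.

Click 1 (3,5) count=0: revealed 9 new [(2,4) (2,5) (2,6) (3,4) (3,5) (3,6) (4,4) (4,5) (4,6)] -> total=9
Click 2 (6,1) count=1: revealed 1 new [(6,1)] -> total=10

Answer: .......
.......
....###
....###
....###
.......
.#.....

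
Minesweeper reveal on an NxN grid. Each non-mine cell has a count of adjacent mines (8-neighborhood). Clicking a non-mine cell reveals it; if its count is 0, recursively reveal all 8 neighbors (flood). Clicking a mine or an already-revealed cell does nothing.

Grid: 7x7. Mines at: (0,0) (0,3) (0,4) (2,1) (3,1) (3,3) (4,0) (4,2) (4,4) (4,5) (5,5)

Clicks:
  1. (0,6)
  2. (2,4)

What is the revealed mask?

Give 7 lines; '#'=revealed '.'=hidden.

Answer: .....##
....###
....###
....###
.......
.......
.......

Derivation:
Click 1 (0,6) count=0: revealed 11 new [(0,5) (0,6) (1,4) (1,5) (1,6) (2,4) (2,5) (2,6) (3,4) (3,5) (3,6)] -> total=11
Click 2 (2,4) count=1: revealed 0 new [(none)] -> total=11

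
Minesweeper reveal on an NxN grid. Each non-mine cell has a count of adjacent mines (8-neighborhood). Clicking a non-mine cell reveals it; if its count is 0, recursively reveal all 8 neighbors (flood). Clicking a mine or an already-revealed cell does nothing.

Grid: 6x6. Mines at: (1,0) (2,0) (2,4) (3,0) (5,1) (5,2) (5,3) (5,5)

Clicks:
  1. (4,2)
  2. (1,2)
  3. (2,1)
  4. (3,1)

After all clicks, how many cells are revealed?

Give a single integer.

Click 1 (4,2) count=3: revealed 1 new [(4,2)] -> total=1
Click 2 (1,2) count=0: revealed 18 new [(0,1) (0,2) (0,3) (0,4) (0,5) (1,1) (1,2) (1,3) (1,4) (1,5) (2,1) (2,2) (2,3) (3,1) (3,2) (3,3) (4,1) (4,3)] -> total=19
Click 3 (2,1) count=3: revealed 0 new [(none)] -> total=19
Click 4 (3,1) count=2: revealed 0 new [(none)] -> total=19

Answer: 19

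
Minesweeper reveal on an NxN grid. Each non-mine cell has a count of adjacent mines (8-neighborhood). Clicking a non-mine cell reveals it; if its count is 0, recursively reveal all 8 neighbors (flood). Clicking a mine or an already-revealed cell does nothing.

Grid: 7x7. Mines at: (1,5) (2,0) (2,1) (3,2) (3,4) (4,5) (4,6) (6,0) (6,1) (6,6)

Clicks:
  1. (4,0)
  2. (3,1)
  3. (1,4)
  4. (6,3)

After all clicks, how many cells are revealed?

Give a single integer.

Answer: 18

Derivation:
Click 1 (4,0) count=0: revealed 6 new [(3,0) (3,1) (4,0) (4,1) (5,0) (5,1)] -> total=6
Click 2 (3,1) count=3: revealed 0 new [(none)] -> total=6
Click 3 (1,4) count=1: revealed 1 new [(1,4)] -> total=7
Click 4 (6,3) count=0: revealed 11 new [(4,2) (4,3) (4,4) (5,2) (5,3) (5,4) (5,5) (6,2) (6,3) (6,4) (6,5)] -> total=18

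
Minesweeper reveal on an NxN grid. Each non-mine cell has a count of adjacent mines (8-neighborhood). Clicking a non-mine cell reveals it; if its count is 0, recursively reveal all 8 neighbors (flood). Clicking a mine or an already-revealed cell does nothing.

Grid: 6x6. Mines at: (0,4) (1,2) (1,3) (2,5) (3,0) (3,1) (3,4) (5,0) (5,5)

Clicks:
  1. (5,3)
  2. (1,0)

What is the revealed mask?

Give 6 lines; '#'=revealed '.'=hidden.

Click 1 (5,3) count=0: revealed 8 new [(4,1) (4,2) (4,3) (4,4) (5,1) (5,2) (5,3) (5,4)] -> total=8
Click 2 (1,0) count=0: revealed 6 new [(0,0) (0,1) (1,0) (1,1) (2,0) (2,1)] -> total=14

Answer: ##....
##....
##....
......
.####.
.####.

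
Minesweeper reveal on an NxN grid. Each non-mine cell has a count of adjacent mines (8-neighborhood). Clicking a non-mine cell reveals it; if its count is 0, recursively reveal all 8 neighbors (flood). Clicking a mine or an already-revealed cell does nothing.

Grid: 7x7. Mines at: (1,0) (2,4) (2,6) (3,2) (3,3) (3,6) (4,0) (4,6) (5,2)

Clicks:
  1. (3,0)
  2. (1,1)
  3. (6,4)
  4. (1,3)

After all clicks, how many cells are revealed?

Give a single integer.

Click 1 (3,0) count=1: revealed 1 new [(3,0)] -> total=1
Click 2 (1,1) count=1: revealed 1 new [(1,1)] -> total=2
Click 3 (6,4) count=0: revealed 11 new [(4,3) (4,4) (4,5) (5,3) (5,4) (5,5) (5,6) (6,3) (6,4) (6,5) (6,6)] -> total=13
Click 4 (1,3) count=1: revealed 1 new [(1,3)] -> total=14

Answer: 14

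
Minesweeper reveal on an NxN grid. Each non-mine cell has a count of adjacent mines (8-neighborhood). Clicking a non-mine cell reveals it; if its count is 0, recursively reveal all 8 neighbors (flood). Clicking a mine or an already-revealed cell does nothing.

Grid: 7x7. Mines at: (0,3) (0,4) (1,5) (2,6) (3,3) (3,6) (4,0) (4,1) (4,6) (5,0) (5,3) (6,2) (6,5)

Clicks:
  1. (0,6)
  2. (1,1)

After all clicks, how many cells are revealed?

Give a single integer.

Click 1 (0,6) count=1: revealed 1 new [(0,6)] -> total=1
Click 2 (1,1) count=0: revealed 12 new [(0,0) (0,1) (0,2) (1,0) (1,1) (1,2) (2,0) (2,1) (2,2) (3,0) (3,1) (3,2)] -> total=13

Answer: 13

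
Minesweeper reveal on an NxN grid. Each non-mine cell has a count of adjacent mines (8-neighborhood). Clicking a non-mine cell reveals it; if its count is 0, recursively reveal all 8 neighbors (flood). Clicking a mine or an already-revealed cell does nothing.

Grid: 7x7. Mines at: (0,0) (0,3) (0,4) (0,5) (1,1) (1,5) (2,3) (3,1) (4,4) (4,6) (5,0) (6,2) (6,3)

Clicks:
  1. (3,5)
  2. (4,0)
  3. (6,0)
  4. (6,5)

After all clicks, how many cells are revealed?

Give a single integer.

Answer: 9

Derivation:
Click 1 (3,5) count=2: revealed 1 new [(3,5)] -> total=1
Click 2 (4,0) count=2: revealed 1 new [(4,0)] -> total=2
Click 3 (6,0) count=1: revealed 1 new [(6,0)] -> total=3
Click 4 (6,5) count=0: revealed 6 new [(5,4) (5,5) (5,6) (6,4) (6,5) (6,6)] -> total=9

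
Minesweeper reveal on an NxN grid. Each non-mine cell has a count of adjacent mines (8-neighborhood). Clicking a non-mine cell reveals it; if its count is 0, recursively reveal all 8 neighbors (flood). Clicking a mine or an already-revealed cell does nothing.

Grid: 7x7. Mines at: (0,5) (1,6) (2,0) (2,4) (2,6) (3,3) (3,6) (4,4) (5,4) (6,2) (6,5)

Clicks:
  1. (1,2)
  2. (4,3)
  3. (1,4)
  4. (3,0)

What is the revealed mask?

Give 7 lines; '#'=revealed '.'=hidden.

Click 1 (1,2) count=0: revealed 13 new [(0,0) (0,1) (0,2) (0,3) (0,4) (1,0) (1,1) (1,2) (1,3) (1,4) (2,1) (2,2) (2,3)] -> total=13
Click 2 (4,3) count=3: revealed 1 new [(4,3)] -> total=14
Click 3 (1,4) count=2: revealed 0 new [(none)] -> total=14
Click 4 (3,0) count=1: revealed 1 new [(3,0)] -> total=15

Answer: #####..
#####..
.###...
#......
...#...
.......
.......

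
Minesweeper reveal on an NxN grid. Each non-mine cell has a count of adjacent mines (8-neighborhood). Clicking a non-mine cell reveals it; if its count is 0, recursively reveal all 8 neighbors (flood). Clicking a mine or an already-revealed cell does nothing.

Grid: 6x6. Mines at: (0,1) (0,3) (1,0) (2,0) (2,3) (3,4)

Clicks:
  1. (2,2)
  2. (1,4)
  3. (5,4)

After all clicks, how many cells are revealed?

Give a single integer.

Answer: 18

Derivation:
Click 1 (2,2) count=1: revealed 1 new [(2,2)] -> total=1
Click 2 (1,4) count=2: revealed 1 new [(1,4)] -> total=2
Click 3 (5,4) count=0: revealed 16 new [(3,0) (3,1) (3,2) (3,3) (4,0) (4,1) (4,2) (4,3) (4,4) (4,5) (5,0) (5,1) (5,2) (5,3) (5,4) (5,5)] -> total=18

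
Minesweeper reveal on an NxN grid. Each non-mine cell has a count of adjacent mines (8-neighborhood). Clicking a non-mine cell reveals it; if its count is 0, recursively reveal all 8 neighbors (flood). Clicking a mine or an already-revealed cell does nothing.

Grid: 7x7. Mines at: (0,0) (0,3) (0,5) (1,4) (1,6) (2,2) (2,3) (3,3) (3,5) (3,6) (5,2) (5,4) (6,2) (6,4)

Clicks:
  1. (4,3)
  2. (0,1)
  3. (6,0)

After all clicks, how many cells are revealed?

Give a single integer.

Click 1 (4,3) count=3: revealed 1 new [(4,3)] -> total=1
Click 2 (0,1) count=1: revealed 1 new [(0,1)] -> total=2
Click 3 (6,0) count=0: revealed 12 new [(1,0) (1,1) (2,0) (2,1) (3,0) (3,1) (4,0) (4,1) (5,0) (5,1) (6,0) (6,1)] -> total=14

Answer: 14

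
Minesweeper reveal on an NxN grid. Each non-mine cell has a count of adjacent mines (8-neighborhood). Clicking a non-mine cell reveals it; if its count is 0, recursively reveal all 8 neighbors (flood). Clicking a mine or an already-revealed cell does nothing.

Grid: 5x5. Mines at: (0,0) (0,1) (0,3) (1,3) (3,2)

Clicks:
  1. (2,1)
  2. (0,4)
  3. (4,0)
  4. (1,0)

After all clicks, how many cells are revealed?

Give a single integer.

Answer: 9

Derivation:
Click 1 (2,1) count=1: revealed 1 new [(2,1)] -> total=1
Click 2 (0,4) count=2: revealed 1 new [(0,4)] -> total=2
Click 3 (4,0) count=0: revealed 7 new [(1,0) (1,1) (2,0) (3,0) (3,1) (4,0) (4,1)] -> total=9
Click 4 (1,0) count=2: revealed 0 new [(none)] -> total=9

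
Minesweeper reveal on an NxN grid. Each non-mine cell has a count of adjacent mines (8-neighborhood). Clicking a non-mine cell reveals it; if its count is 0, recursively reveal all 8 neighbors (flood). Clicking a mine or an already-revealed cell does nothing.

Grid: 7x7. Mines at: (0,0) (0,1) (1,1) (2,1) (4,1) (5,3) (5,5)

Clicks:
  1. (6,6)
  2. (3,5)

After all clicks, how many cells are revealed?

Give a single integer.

Click 1 (6,6) count=1: revealed 1 new [(6,6)] -> total=1
Click 2 (3,5) count=0: revealed 25 new [(0,2) (0,3) (0,4) (0,5) (0,6) (1,2) (1,3) (1,4) (1,5) (1,6) (2,2) (2,3) (2,4) (2,5) (2,6) (3,2) (3,3) (3,4) (3,5) (3,6) (4,2) (4,3) (4,4) (4,5) (4,6)] -> total=26

Answer: 26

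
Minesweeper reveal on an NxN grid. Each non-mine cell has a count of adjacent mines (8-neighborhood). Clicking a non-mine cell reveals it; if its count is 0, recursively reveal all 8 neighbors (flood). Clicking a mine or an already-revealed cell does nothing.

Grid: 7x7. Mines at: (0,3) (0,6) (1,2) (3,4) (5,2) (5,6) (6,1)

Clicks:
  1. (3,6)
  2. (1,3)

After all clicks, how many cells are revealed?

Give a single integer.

Click 1 (3,6) count=0: revealed 8 new [(1,5) (1,6) (2,5) (2,6) (3,5) (3,6) (4,5) (4,6)] -> total=8
Click 2 (1,3) count=2: revealed 1 new [(1,3)] -> total=9

Answer: 9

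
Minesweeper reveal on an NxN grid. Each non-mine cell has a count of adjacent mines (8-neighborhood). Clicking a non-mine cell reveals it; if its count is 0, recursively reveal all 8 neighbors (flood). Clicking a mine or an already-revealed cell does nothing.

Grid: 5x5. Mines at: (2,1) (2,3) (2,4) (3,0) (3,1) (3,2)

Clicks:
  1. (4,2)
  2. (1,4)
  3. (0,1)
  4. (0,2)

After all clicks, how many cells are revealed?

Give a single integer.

Click 1 (4,2) count=2: revealed 1 new [(4,2)] -> total=1
Click 2 (1,4) count=2: revealed 1 new [(1,4)] -> total=2
Click 3 (0,1) count=0: revealed 9 new [(0,0) (0,1) (0,2) (0,3) (0,4) (1,0) (1,1) (1,2) (1,3)] -> total=11
Click 4 (0,2) count=0: revealed 0 new [(none)] -> total=11

Answer: 11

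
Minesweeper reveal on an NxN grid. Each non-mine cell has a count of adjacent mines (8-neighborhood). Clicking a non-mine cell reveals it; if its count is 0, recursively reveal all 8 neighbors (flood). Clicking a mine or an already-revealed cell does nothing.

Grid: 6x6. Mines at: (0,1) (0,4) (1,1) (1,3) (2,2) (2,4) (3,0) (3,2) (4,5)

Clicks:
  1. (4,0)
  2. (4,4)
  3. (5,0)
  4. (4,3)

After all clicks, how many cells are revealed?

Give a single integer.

Click 1 (4,0) count=1: revealed 1 new [(4,0)] -> total=1
Click 2 (4,4) count=1: revealed 1 new [(4,4)] -> total=2
Click 3 (5,0) count=0: revealed 8 new [(4,1) (4,2) (4,3) (5,0) (5,1) (5,2) (5,3) (5,4)] -> total=10
Click 4 (4,3) count=1: revealed 0 new [(none)] -> total=10

Answer: 10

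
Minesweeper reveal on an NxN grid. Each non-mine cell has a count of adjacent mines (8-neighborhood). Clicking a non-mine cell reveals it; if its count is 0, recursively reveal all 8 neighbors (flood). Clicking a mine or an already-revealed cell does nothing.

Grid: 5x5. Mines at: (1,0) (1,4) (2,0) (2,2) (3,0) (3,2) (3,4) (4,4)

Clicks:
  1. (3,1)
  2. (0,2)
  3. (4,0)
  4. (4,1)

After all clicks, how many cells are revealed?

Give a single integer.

Click 1 (3,1) count=4: revealed 1 new [(3,1)] -> total=1
Click 2 (0,2) count=0: revealed 6 new [(0,1) (0,2) (0,3) (1,1) (1,2) (1,3)] -> total=7
Click 3 (4,0) count=1: revealed 1 new [(4,0)] -> total=8
Click 4 (4,1) count=2: revealed 1 new [(4,1)] -> total=9

Answer: 9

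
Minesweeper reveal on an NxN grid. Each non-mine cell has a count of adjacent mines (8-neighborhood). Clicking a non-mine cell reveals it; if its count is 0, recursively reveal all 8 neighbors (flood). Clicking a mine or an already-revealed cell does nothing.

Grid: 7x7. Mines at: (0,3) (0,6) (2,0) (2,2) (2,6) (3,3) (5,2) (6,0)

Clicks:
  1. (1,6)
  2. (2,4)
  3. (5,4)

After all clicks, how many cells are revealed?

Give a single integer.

Answer: 17

Derivation:
Click 1 (1,6) count=2: revealed 1 new [(1,6)] -> total=1
Click 2 (2,4) count=1: revealed 1 new [(2,4)] -> total=2
Click 3 (5,4) count=0: revealed 15 new [(3,4) (3,5) (3,6) (4,3) (4,4) (4,5) (4,6) (5,3) (5,4) (5,5) (5,6) (6,3) (6,4) (6,5) (6,6)] -> total=17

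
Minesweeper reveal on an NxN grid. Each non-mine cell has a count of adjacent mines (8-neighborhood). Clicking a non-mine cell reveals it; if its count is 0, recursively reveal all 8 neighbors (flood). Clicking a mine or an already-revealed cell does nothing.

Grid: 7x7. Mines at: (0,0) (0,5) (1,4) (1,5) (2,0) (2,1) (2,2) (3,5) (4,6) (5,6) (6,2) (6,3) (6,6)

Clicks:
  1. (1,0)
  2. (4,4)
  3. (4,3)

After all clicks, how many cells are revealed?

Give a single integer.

Click 1 (1,0) count=3: revealed 1 new [(1,0)] -> total=1
Click 2 (4,4) count=1: revealed 1 new [(4,4)] -> total=2
Click 3 (4,3) count=0: revealed 16 new [(3,0) (3,1) (3,2) (3,3) (3,4) (4,0) (4,1) (4,2) (4,3) (5,0) (5,1) (5,2) (5,3) (5,4) (6,0) (6,1)] -> total=18

Answer: 18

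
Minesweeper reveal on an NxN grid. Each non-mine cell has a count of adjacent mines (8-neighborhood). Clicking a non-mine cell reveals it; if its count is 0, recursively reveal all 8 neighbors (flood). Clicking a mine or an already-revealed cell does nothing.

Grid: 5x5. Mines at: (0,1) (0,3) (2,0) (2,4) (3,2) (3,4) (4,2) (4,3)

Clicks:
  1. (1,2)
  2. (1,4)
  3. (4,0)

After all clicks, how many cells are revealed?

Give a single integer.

Answer: 6

Derivation:
Click 1 (1,2) count=2: revealed 1 new [(1,2)] -> total=1
Click 2 (1,4) count=2: revealed 1 new [(1,4)] -> total=2
Click 3 (4,0) count=0: revealed 4 new [(3,0) (3,1) (4,0) (4,1)] -> total=6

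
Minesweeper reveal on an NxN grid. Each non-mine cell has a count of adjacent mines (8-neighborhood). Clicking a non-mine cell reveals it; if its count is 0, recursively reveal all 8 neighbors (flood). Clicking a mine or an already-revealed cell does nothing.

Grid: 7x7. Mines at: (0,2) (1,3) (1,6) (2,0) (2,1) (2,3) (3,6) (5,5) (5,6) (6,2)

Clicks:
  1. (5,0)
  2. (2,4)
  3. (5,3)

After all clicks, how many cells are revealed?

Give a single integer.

Answer: 18

Derivation:
Click 1 (5,0) count=0: revealed 17 new [(3,0) (3,1) (3,2) (3,3) (3,4) (4,0) (4,1) (4,2) (4,3) (4,4) (5,0) (5,1) (5,2) (5,3) (5,4) (6,0) (6,1)] -> total=17
Click 2 (2,4) count=2: revealed 1 new [(2,4)] -> total=18
Click 3 (5,3) count=1: revealed 0 new [(none)] -> total=18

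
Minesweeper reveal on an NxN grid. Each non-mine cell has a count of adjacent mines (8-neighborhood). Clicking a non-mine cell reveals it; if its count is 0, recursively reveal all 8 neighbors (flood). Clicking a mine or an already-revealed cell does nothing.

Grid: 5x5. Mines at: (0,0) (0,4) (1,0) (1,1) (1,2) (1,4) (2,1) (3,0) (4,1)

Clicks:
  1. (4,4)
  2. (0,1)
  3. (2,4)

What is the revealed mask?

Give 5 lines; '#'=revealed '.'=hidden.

Click 1 (4,4) count=0: revealed 9 new [(2,2) (2,3) (2,4) (3,2) (3,3) (3,4) (4,2) (4,3) (4,4)] -> total=9
Click 2 (0,1) count=4: revealed 1 new [(0,1)] -> total=10
Click 3 (2,4) count=1: revealed 0 new [(none)] -> total=10

Answer: .#...
.....
..###
..###
..###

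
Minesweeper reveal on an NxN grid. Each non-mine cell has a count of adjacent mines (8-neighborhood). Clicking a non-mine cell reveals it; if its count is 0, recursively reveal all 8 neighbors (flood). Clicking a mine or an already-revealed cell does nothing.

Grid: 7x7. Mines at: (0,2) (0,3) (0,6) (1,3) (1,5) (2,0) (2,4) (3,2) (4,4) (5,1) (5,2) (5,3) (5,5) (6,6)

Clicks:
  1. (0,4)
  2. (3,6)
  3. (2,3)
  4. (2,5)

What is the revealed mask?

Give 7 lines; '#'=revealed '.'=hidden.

Click 1 (0,4) count=3: revealed 1 new [(0,4)] -> total=1
Click 2 (3,6) count=0: revealed 6 new [(2,5) (2,6) (3,5) (3,6) (4,5) (4,6)] -> total=7
Click 3 (2,3) count=3: revealed 1 new [(2,3)] -> total=8
Click 4 (2,5) count=2: revealed 0 new [(none)] -> total=8

Answer: ....#..
.......
...#.##
.....##
.....##
.......
.......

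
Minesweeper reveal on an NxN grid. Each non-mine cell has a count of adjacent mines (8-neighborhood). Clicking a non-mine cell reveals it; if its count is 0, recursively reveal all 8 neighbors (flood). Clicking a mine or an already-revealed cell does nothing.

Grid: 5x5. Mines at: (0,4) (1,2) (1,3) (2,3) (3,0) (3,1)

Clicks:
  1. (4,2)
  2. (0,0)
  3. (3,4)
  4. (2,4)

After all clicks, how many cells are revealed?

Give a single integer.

Answer: 9

Derivation:
Click 1 (4,2) count=1: revealed 1 new [(4,2)] -> total=1
Click 2 (0,0) count=0: revealed 6 new [(0,0) (0,1) (1,0) (1,1) (2,0) (2,1)] -> total=7
Click 3 (3,4) count=1: revealed 1 new [(3,4)] -> total=8
Click 4 (2,4) count=2: revealed 1 new [(2,4)] -> total=9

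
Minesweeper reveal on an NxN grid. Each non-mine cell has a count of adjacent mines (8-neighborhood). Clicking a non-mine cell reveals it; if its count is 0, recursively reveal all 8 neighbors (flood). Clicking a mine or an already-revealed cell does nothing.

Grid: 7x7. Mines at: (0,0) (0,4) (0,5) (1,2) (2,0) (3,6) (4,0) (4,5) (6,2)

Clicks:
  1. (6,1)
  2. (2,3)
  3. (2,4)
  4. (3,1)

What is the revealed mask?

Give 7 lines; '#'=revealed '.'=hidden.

Answer: .......
...###.
.#####.
.#####.
.####..
.####..
.#.....

Derivation:
Click 1 (6,1) count=1: revealed 1 new [(6,1)] -> total=1
Click 2 (2,3) count=1: revealed 1 new [(2,3)] -> total=2
Click 3 (2,4) count=0: revealed 20 new [(1,3) (1,4) (1,5) (2,1) (2,2) (2,4) (2,5) (3,1) (3,2) (3,3) (3,4) (3,5) (4,1) (4,2) (4,3) (4,4) (5,1) (5,2) (5,3) (5,4)] -> total=22
Click 4 (3,1) count=2: revealed 0 new [(none)] -> total=22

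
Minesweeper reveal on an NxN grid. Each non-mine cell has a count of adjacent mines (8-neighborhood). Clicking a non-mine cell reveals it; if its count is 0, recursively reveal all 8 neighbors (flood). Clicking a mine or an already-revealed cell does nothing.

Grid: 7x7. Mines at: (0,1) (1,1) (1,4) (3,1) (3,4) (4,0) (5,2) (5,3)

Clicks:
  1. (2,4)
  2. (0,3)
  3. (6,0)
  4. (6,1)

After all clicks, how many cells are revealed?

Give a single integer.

Click 1 (2,4) count=2: revealed 1 new [(2,4)] -> total=1
Click 2 (0,3) count=1: revealed 1 new [(0,3)] -> total=2
Click 3 (6,0) count=0: revealed 4 new [(5,0) (5,1) (6,0) (6,1)] -> total=6
Click 4 (6,1) count=1: revealed 0 new [(none)] -> total=6

Answer: 6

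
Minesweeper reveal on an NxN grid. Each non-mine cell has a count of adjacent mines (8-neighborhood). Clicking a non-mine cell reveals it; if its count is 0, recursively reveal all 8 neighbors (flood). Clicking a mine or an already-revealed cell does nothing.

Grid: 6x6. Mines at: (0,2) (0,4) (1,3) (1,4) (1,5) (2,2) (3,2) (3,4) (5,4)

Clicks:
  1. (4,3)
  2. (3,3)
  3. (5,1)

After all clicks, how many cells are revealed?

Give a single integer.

Answer: 17

Derivation:
Click 1 (4,3) count=3: revealed 1 new [(4,3)] -> total=1
Click 2 (3,3) count=3: revealed 1 new [(3,3)] -> total=2
Click 3 (5,1) count=0: revealed 15 new [(0,0) (0,1) (1,0) (1,1) (2,0) (2,1) (3,0) (3,1) (4,0) (4,1) (4,2) (5,0) (5,1) (5,2) (5,3)] -> total=17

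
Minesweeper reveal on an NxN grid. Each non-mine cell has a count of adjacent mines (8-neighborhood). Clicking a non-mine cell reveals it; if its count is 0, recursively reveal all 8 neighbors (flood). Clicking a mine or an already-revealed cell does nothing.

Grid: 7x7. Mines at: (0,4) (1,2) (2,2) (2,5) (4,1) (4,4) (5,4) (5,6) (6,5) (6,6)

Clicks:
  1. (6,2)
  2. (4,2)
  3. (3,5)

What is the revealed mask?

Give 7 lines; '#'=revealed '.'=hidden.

Answer: .......
.......
.......
.....#.
..#....
####...
####...

Derivation:
Click 1 (6,2) count=0: revealed 8 new [(5,0) (5,1) (5,2) (5,3) (6,0) (6,1) (6,2) (6,3)] -> total=8
Click 2 (4,2) count=1: revealed 1 new [(4,2)] -> total=9
Click 3 (3,5) count=2: revealed 1 new [(3,5)] -> total=10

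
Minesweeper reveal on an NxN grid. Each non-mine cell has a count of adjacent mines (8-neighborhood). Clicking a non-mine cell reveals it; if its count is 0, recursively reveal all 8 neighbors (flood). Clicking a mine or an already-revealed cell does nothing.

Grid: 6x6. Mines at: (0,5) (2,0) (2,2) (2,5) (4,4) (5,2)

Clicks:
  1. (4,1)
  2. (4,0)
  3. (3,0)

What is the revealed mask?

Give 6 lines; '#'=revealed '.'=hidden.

Answer: ......
......
......
##....
##....
##....

Derivation:
Click 1 (4,1) count=1: revealed 1 new [(4,1)] -> total=1
Click 2 (4,0) count=0: revealed 5 new [(3,0) (3,1) (4,0) (5,0) (5,1)] -> total=6
Click 3 (3,0) count=1: revealed 0 new [(none)] -> total=6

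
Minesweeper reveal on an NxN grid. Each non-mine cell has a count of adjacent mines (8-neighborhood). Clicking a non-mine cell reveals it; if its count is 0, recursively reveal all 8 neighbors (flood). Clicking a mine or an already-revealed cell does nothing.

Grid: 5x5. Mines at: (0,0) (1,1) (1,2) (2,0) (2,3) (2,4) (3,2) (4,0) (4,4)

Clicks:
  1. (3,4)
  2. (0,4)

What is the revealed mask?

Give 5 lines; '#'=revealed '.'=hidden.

Click 1 (3,4) count=3: revealed 1 new [(3,4)] -> total=1
Click 2 (0,4) count=0: revealed 4 new [(0,3) (0,4) (1,3) (1,4)] -> total=5

Answer: ...##
...##
.....
....#
.....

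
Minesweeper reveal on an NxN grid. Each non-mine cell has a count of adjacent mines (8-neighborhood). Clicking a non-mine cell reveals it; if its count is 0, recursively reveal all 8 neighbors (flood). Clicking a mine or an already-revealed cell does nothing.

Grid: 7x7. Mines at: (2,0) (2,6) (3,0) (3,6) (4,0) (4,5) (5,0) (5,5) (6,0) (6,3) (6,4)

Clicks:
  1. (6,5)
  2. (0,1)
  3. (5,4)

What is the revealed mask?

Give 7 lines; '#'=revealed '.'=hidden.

Answer: #######
#######
.#####.
.#####.
.####..
.####..
.....#.

Derivation:
Click 1 (6,5) count=2: revealed 1 new [(6,5)] -> total=1
Click 2 (0,1) count=0: revealed 32 new [(0,0) (0,1) (0,2) (0,3) (0,4) (0,5) (0,6) (1,0) (1,1) (1,2) (1,3) (1,4) (1,5) (1,6) (2,1) (2,2) (2,3) (2,4) (2,5) (3,1) (3,2) (3,3) (3,4) (3,5) (4,1) (4,2) (4,3) (4,4) (5,1) (5,2) (5,3) (5,4)] -> total=33
Click 3 (5,4) count=4: revealed 0 new [(none)] -> total=33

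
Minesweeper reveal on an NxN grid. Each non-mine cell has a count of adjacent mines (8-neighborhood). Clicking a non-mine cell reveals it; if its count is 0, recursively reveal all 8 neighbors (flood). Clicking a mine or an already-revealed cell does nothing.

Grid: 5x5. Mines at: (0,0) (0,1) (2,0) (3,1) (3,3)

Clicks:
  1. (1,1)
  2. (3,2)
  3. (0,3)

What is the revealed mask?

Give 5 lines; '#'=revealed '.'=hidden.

Click 1 (1,1) count=3: revealed 1 new [(1,1)] -> total=1
Click 2 (3,2) count=2: revealed 1 new [(3,2)] -> total=2
Click 3 (0,3) count=0: revealed 9 new [(0,2) (0,3) (0,4) (1,2) (1,3) (1,4) (2,2) (2,3) (2,4)] -> total=11

Answer: ..###
.####
..###
..#..
.....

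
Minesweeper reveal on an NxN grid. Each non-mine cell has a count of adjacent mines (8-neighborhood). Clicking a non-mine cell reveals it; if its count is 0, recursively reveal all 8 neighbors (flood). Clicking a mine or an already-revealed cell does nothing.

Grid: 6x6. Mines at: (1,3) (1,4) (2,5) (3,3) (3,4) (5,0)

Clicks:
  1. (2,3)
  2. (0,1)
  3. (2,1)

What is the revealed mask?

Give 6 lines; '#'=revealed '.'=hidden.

Click 1 (2,3) count=4: revealed 1 new [(2,3)] -> total=1
Click 2 (0,1) count=0: revealed 15 new [(0,0) (0,1) (0,2) (1,0) (1,1) (1,2) (2,0) (2,1) (2,2) (3,0) (3,1) (3,2) (4,0) (4,1) (4,2)] -> total=16
Click 3 (2,1) count=0: revealed 0 new [(none)] -> total=16

Answer: ###...
###...
####..
###...
###...
......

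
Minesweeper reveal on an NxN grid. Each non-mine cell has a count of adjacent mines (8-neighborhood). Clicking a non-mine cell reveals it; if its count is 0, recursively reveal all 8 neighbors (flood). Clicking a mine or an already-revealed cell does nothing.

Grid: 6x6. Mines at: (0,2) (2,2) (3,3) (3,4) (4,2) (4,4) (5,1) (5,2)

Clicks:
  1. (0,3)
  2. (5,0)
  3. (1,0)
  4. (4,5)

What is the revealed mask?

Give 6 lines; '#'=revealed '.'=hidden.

Click 1 (0,3) count=1: revealed 1 new [(0,3)] -> total=1
Click 2 (5,0) count=1: revealed 1 new [(5,0)] -> total=2
Click 3 (1,0) count=0: revealed 10 new [(0,0) (0,1) (1,0) (1,1) (2,0) (2,1) (3,0) (3,1) (4,0) (4,1)] -> total=12
Click 4 (4,5) count=2: revealed 1 new [(4,5)] -> total=13

Answer: ##.#..
##....
##....
##....
##...#
#.....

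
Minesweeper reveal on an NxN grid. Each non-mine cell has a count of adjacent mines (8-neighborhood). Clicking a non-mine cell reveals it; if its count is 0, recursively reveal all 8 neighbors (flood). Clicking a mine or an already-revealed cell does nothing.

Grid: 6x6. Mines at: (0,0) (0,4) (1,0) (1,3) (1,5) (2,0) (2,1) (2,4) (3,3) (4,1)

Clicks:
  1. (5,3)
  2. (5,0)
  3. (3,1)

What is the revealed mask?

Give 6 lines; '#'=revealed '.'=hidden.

Answer: ......
......
......
.#..##
..####
#.####

Derivation:
Click 1 (5,3) count=0: revealed 10 new [(3,4) (3,5) (4,2) (4,3) (4,4) (4,5) (5,2) (5,3) (5,4) (5,5)] -> total=10
Click 2 (5,0) count=1: revealed 1 new [(5,0)] -> total=11
Click 3 (3,1) count=3: revealed 1 new [(3,1)] -> total=12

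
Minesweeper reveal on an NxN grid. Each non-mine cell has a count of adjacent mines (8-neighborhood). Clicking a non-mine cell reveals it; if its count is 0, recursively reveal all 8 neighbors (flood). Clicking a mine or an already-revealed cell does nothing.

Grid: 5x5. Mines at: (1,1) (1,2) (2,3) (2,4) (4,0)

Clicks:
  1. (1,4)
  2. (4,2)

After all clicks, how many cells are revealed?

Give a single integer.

Answer: 9

Derivation:
Click 1 (1,4) count=2: revealed 1 new [(1,4)] -> total=1
Click 2 (4,2) count=0: revealed 8 new [(3,1) (3,2) (3,3) (3,4) (4,1) (4,2) (4,3) (4,4)] -> total=9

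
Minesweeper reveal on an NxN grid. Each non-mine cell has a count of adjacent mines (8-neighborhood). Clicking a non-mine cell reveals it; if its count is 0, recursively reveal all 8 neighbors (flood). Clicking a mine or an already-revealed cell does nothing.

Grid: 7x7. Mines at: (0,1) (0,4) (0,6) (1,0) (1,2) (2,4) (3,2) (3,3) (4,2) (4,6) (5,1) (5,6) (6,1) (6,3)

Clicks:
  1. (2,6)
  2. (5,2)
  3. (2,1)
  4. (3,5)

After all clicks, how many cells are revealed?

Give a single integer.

Answer: 8

Derivation:
Click 1 (2,6) count=0: revealed 6 new [(1,5) (1,6) (2,5) (2,6) (3,5) (3,6)] -> total=6
Click 2 (5,2) count=4: revealed 1 new [(5,2)] -> total=7
Click 3 (2,1) count=3: revealed 1 new [(2,1)] -> total=8
Click 4 (3,5) count=2: revealed 0 new [(none)] -> total=8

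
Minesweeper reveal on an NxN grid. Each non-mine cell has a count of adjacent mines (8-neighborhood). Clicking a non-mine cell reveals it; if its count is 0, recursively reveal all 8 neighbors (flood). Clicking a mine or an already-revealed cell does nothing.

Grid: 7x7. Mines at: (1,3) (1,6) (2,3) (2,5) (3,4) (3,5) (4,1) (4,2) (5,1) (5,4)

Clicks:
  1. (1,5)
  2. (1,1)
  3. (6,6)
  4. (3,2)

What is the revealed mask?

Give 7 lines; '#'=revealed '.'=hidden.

Click 1 (1,5) count=2: revealed 1 new [(1,5)] -> total=1
Click 2 (1,1) count=0: revealed 12 new [(0,0) (0,1) (0,2) (1,0) (1,1) (1,2) (2,0) (2,1) (2,2) (3,0) (3,1) (3,2)] -> total=13
Click 3 (6,6) count=0: revealed 6 new [(4,5) (4,6) (5,5) (5,6) (6,5) (6,6)] -> total=19
Click 4 (3,2) count=3: revealed 0 new [(none)] -> total=19

Answer: ###....
###..#.
###....
###....
.....##
.....##
.....##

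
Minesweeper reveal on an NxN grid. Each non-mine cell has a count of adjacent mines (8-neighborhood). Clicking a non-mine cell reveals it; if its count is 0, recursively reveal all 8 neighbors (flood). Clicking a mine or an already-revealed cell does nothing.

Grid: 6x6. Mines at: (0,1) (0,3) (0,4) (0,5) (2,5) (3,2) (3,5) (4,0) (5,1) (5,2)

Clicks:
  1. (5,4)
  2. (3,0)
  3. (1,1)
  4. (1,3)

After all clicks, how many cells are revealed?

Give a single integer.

Click 1 (5,4) count=0: revealed 6 new [(4,3) (4,4) (4,5) (5,3) (5,4) (5,5)] -> total=6
Click 2 (3,0) count=1: revealed 1 new [(3,0)] -> total=7
Click 3 (1,1) count=1: revealed 1 new [(1,1)] -> total=8
Click 4 (1,3) count=2: revealed 1 new [(1,3)] -> total=9

Answer: 9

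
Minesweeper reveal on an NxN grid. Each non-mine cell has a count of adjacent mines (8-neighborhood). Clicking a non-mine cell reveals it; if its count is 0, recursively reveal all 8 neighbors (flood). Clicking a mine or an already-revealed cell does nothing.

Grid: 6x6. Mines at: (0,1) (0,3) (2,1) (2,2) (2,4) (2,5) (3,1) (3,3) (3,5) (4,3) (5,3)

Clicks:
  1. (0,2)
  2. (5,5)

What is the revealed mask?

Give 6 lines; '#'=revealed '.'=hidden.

Answer: ..#...
......
......
......
....##
....##

Derivation:
Click 1 (0,2) count=2: revealed 1 new [(0,2)] -> total=1
Click 2 (5,5) count=0: revealed 4 new [(4,4) (4,5) (5,4) (5,5)] -> total=5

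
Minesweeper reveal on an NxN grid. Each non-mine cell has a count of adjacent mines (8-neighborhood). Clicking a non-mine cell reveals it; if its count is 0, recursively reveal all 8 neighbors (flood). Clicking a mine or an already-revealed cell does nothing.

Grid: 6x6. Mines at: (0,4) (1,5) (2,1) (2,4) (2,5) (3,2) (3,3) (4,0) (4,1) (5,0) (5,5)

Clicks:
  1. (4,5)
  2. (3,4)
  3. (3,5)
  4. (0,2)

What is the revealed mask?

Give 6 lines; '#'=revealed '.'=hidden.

Answer: ####..
####..
......
....##
.....#
......

Derivation:
Click 1 (4,5) count=1: revealed 1 new [(4,5)] -> total=1
Click 2 (3,4) count=3: revealed 1 new [(3,4)] -> total=2
Click 3 (3,5) count=2: revealed 1 new [(3,5)] -> total=3
Click 4 (0,2) count=0: revealed 8 new [(0,0) (0,1) (0,2) (0,3) (1,0) (1,1) (1,2) (1,3)] -> total=11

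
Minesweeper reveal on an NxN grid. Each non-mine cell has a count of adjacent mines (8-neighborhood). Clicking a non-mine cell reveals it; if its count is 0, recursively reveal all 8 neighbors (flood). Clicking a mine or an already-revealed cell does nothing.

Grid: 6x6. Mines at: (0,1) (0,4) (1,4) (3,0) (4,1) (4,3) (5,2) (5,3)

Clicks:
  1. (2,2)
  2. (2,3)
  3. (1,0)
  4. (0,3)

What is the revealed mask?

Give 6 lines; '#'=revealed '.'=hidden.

Answer: ...#..
####..
.###..
.###..
......
......

Derivation:
Click 1 (2,2) count=0: revealed 9 new [(1,1) (1,2) (1,3) (2,1) (2,2) (2,3) (3,1) (3,2) (3,3)] -> total=9
Click 2 (2,3) count=1: revealed 0 new [(none)] -> total=9
Click 3 (1,0) count=1: revealed 1 new [(1,0)] -> total=10
Click 4 (0,3) count=2: revealed 1 new [(0,3)] -> total=11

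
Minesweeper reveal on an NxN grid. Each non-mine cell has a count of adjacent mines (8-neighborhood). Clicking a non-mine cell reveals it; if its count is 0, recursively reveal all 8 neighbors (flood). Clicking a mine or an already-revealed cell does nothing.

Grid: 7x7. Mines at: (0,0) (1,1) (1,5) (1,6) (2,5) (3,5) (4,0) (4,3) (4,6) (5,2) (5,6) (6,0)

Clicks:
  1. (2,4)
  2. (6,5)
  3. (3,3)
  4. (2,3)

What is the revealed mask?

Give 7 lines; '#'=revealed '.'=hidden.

Answer: ..###..
..###..
..###..
..###..
.......
.......
.....#.

Derivation:
Click 1 (2,4) count=3: revealed 1 new [(2,4)] -> total=1
Click 2 (6,5) count=1: revealed 1 new [(6,5)] -> total=2
Click 3 (3,3) count=1: revealed 1 new [(3,3)] -> total=3
Click 4 (2,3) count=0: revealed 10 new [(0,2) (0,3) (0,4) (1,2) (1,3) (1,4) (2,2) (2,3) (3,2) (3,4)] -> total=13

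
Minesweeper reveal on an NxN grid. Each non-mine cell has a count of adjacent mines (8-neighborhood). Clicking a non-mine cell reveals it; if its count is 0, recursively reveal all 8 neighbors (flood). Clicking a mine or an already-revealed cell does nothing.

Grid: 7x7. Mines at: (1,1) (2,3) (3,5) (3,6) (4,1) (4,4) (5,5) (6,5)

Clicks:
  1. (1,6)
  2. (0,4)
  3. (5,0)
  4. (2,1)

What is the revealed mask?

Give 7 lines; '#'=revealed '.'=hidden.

Answer: ..#####
..#####
.#..###
.......
.......
#......
.......

Derivation:
Click 1 (1,6) count=0: revealed 13 new [(0,2) (0,3) (0,4) (0,5) (0,6) (1,2) (1,3) (1,4) (1,5) (1,6) (2,4) (2,5) (2,6)] -> total=13
Click 2 (0,4) count=0: revealed 0 new [(none)] -> total=13
Click 3 (5,0) count=1: revealed 1 new [(5,0)] -> total=14
Click 4 (2,1) count=1: revealed 1 new [(2,1)] -> total=15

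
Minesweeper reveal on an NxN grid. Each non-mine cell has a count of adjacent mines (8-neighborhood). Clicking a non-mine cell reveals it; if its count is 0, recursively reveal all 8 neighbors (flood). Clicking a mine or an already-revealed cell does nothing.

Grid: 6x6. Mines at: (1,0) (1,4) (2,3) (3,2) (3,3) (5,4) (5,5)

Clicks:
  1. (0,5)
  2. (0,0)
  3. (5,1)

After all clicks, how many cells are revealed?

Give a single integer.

Click 1 (0,5) count=1: revealed 1 new [(0,5)] -> total=1
Click 2 (0,0) count=1: revealed 1 new [(0,0)] -> total=2
Click 3 (5,1) count=0: revealed 12 new [(2,0) (2,1) (3,0) (3,1) (4,0) (4,1) (4,2) (4,3) (5,0) (5,1) (5,2) (5,3)] -> total=14

Answer: 14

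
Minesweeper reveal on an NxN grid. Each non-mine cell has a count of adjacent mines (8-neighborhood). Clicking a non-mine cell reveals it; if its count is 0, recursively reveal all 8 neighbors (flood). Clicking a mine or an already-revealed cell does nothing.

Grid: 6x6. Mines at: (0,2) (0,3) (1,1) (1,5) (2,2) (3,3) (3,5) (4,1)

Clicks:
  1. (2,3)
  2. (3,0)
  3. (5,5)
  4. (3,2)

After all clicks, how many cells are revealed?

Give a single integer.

Answer: 11

Derivation:
Click 1 (2,3) count=2: revealed 1 new [(2,3)] -> total=1
Click 2 (3,0) count=1: revealed 1 new [(3,0)] -> total=2
Click 3 (5,5) count=0: revealed 8 new [(4,2) (4,3) (4,4) (4,5) (5,2) (5,3) (5,4) (5,5)] -> total=10
Click 4 (3,2) count=3: revealed 1 new [(3,2)] -> total=11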